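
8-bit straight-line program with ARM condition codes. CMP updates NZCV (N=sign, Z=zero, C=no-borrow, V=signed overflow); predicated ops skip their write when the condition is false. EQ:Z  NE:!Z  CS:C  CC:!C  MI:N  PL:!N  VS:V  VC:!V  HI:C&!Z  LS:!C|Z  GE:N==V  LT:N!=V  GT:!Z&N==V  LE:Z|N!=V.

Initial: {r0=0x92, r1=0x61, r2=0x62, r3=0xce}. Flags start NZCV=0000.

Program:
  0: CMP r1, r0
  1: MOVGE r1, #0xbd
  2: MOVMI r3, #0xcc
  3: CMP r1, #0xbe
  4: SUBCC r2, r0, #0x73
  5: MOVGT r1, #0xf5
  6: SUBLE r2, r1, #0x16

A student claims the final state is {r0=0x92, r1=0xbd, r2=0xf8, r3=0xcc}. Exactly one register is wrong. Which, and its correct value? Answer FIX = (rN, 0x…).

0: ✓ CMP  NZCV=1001
1: ✓ MOVGE  r1←0xbd
2: ✓ MOVMI  r3←0xcc
3: ✓ CMP  NZCV=1000
4: ✓ SUBCC  r2←0x1f
5: · MOVGT
6: ✓ SUBLE  r2←0xa7

FIX = (r2, 0xa7)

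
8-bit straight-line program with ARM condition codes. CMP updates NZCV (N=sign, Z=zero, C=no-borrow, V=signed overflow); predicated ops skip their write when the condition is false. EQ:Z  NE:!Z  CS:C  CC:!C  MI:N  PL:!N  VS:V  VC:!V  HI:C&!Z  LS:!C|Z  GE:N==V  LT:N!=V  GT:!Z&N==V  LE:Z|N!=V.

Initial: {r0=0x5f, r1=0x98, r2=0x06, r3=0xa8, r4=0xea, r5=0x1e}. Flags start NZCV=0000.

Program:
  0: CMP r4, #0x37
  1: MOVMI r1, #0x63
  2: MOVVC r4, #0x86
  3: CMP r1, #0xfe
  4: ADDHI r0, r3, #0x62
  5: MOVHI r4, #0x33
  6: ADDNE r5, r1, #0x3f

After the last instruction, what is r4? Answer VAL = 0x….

VAL = 0x86

[0] flags=1010 → (cmp)
[1] flags=1010 MI?T → r1=0x63
[2] flags=1010 VC?T → r4=0x86
[3] flags=0000 → (cmp)
[4] flags=0000 HI?F → skip
[5] flags=0000 HI?F → skip
[6] flags=0000 NE?T → r5=0xa2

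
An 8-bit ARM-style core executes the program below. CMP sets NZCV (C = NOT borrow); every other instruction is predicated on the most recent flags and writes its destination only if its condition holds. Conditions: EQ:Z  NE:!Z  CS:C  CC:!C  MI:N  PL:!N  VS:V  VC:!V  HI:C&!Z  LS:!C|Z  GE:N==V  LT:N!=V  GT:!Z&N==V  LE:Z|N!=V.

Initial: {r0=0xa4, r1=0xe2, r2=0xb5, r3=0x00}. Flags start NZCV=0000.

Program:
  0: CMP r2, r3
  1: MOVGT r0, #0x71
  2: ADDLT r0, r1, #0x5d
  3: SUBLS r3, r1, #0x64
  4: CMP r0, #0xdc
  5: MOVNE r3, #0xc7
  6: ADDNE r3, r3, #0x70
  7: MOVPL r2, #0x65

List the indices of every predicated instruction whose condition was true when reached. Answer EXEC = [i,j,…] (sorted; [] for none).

0: ✓ CMP  NZCV=1010
1: · MOVGT
2: ✓ ADDLT  r0←0x3f
3: · SUBLS
4: ✓ CMP  NZCV=0000
5: ✓ MOVNE  r3←0xc7
6: ✓ ADDNE  r3←0x37
7: ✓ MOVPL  r2←0x65

EXEC = [2,5,6,7]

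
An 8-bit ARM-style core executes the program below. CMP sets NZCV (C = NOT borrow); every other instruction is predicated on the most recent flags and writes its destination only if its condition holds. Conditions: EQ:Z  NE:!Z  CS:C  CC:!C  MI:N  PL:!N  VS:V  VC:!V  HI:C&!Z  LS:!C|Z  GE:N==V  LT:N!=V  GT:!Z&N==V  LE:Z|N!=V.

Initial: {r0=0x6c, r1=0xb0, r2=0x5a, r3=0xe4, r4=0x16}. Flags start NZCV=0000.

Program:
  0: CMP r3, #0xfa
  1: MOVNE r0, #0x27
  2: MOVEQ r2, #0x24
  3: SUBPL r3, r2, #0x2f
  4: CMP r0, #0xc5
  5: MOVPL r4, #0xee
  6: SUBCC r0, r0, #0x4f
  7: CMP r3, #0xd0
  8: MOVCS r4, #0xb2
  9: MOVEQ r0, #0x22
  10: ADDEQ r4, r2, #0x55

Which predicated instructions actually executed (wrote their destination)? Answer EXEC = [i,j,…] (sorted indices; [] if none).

EXEC = [1,5,6,8]

0: ✓ CMP  NZCV=1000
1: ✓ MOVNE  r0←0x27
2: · MOVEQ
3: · SUBPL
4: ✓ CMP  NZCV=0000
5: ✓ MOVPL  r4←0xee
6: ✓ SUBCC  r0←0xd8
7: ✓ CMP  NZCV=0010
8: ✓ MOVCS  r4←0xb2
9: · MOVEQ
10: · ADDEQ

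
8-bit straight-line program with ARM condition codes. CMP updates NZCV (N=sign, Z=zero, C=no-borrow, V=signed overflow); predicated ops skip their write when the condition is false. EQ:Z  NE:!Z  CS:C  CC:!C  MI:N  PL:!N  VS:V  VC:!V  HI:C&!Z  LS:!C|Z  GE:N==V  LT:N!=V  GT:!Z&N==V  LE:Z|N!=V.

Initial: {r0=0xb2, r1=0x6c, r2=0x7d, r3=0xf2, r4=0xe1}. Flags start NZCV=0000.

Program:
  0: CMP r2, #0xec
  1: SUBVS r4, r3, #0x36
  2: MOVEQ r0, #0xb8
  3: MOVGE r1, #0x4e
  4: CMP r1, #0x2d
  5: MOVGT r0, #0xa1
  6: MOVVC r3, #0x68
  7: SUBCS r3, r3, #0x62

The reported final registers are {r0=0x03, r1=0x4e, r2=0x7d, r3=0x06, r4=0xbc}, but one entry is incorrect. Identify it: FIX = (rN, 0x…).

0: ✓ CMP  NZCV=1001
1: ✓ SUBVS  r4←0xbc
2: · MOVEQ
3: ✓ MOVGE  r1←0x4e
4: ✓ CMP  NZCV=0010
5: ✓ MOVGT  r0←0xa1
6: ✓ MOVVC  r3←0x68
7: ✓ SUBCS  r3←0x06

FIX = (r0, 0xa1)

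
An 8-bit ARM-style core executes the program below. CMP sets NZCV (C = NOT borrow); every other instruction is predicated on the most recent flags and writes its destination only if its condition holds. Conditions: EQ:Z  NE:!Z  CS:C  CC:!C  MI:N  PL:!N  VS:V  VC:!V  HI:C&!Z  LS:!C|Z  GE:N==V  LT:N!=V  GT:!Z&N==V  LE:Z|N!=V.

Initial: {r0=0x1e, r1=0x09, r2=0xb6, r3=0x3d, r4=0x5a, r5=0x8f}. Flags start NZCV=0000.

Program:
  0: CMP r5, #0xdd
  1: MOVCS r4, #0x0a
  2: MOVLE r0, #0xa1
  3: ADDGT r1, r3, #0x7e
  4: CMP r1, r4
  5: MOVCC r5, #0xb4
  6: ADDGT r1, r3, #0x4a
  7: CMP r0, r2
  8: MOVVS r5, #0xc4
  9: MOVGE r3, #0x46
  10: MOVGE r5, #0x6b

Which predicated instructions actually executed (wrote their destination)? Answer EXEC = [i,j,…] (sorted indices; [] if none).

EXEC = [2,5]

0: ✓ CMP  NZCV=1000
1: · MOVCS
2: ✓ MOVLE  r0←0xa1
3: · ADDGT
4: ✓ CMP  NZCV=1000
5: ✓ MOVCC  r5←0xb4
6: · ADDGT
7: ✓ CMP  NZCV=1000
8: · MOVVS
9: · MOVGE
10: · MOVGE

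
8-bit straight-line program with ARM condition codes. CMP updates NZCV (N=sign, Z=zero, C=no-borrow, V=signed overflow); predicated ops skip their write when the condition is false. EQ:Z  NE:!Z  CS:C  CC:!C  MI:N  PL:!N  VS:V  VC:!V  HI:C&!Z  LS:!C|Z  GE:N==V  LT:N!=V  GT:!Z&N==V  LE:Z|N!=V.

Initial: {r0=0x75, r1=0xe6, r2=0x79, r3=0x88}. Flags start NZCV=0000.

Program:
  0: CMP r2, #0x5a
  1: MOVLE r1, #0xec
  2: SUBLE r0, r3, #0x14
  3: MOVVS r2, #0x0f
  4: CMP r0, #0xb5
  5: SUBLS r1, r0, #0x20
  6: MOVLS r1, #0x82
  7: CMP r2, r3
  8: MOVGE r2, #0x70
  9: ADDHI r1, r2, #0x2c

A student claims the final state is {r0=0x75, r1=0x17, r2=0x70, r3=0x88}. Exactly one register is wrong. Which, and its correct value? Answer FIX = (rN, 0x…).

FIX = (r1, 0x82)

[0] flags=0010 → (cmp)
[1] flags=0010 LE?F → skip
[2] flags=0010 LE?F → skip
[3] flags=0010 VS?F → skip
[4] flags=1001 → (cmp)
[5] flags=1001 LS?T → r1=0x55
[6] flags=1001 LS?T → r1=0x82
[7] flags=1001 → (cmp)
[8] flags=1001 GE?T → r2=0x70
[9] flags=1001 HI?F → skip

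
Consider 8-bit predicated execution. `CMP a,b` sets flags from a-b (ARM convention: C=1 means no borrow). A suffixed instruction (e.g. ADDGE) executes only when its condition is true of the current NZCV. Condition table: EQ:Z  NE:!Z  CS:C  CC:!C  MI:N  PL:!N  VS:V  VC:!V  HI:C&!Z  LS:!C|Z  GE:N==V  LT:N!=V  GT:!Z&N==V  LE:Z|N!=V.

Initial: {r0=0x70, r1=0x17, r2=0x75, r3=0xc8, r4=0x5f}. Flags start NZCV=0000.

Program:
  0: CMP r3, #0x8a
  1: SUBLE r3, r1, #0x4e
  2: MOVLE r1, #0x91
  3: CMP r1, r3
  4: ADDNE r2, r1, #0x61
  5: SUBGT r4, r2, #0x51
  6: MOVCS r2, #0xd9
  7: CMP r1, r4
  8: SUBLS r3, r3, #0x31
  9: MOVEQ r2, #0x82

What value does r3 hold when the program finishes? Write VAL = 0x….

VAL = 0x97

0: ✓ CMP  NZCV=0010
1: · SUBLE
2: · MOVLE
3: ✓ CMP  NZCV=0000
4: ✓ ADDNE  r2←0x78
5: ✓ SUBGT  r4←0x27
6: · MOVCS
7: ✓ CMP  NZCV=1000
8: ✓ SUBLS  r3←0x97
9: · MOVEQ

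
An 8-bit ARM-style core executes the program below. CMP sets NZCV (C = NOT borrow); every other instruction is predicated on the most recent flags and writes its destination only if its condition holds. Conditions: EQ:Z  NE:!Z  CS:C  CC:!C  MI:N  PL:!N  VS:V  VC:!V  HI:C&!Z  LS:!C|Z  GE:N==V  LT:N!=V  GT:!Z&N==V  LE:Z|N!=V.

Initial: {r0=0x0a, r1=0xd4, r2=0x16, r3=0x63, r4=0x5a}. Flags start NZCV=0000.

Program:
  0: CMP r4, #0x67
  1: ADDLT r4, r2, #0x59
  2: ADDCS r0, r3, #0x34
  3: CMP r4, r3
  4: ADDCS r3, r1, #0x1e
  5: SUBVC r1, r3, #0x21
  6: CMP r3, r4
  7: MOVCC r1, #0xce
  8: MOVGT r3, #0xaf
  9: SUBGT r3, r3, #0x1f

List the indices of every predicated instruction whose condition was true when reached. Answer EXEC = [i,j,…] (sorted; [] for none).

0: ✓ CMP  NZCV=1000
1: ✓ ADDLT  r4←0x6f
2: · ADDCS
3: ✓ CMP  NZCV=0010
4: ✓ ADDCS  r3←0xf2
5: ✓ SUBVC  r1←0xd1
6: ✓ CMP  NZCV=1010
7: · MOVCC
8: · MOVGT
9: · SUBGT

EXEC = [1,4,5]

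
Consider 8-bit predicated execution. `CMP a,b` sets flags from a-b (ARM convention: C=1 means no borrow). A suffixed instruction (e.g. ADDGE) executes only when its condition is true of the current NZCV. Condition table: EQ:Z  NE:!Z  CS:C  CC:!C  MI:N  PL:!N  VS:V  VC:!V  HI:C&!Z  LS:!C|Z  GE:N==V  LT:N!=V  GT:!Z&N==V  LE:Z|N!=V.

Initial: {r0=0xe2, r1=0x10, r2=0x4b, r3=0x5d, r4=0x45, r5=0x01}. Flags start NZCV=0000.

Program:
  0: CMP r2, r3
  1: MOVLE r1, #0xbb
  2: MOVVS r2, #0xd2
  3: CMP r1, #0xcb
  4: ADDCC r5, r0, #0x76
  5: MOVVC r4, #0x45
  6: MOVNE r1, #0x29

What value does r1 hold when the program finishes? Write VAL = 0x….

VAL = 0x29

[0] flags=1000 → (cmp)
[1] flags=1000 LE?T → r1=0xbb
[2] flags=1000 VS?F → skip
[3] flags=1000 → (cmp)
[4] flags=1000 CC?T → r5=0x58
[5] flags=1000 VC?T → r4=0x45
[6] flags=1000 NE?T → r1=0x29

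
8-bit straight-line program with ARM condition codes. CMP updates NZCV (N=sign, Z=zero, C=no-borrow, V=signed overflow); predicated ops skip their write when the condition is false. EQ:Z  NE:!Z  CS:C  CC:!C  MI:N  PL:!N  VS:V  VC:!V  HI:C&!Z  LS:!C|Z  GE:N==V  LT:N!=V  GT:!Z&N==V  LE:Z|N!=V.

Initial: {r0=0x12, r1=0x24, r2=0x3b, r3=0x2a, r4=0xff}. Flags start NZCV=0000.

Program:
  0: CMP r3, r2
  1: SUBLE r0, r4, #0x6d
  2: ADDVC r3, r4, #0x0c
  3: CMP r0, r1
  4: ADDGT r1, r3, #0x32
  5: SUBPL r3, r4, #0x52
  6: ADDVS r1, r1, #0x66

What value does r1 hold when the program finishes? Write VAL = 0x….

VAL = 0x8a

0: ✓ CMP  NZCV=1000
1: ✓ SUBLE  r0←0x92
2: ✓ ADDVC  r3←0x0b
3: ✓ CMP  NZCV=0011
4: · ADDGT
5: ✓ SUBPL  r3←0xad
6: ✓ ADDVS  r1←0x8a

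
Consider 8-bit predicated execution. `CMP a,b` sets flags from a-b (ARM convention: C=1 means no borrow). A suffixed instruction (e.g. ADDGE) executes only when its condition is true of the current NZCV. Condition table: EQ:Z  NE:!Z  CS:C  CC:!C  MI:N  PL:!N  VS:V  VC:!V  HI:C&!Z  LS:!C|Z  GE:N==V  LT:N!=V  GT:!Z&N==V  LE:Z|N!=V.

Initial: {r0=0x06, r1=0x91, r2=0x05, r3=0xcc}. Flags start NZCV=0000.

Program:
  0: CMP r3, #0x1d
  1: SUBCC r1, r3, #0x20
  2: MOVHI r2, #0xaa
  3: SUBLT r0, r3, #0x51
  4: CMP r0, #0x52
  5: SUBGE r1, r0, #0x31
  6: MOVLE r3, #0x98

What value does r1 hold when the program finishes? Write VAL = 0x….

VAL = 0x4a

0: ✓ CMP  NZCV=1010
1: · SUBCC
2: ✓ MOVHI  r2←0xaa
3: ✓ SUBLT  r0←0x7b
4: ✓ CMP  NZCV=0010
5: ✓ SUBGE  r1←0x4a
6: · MOVLE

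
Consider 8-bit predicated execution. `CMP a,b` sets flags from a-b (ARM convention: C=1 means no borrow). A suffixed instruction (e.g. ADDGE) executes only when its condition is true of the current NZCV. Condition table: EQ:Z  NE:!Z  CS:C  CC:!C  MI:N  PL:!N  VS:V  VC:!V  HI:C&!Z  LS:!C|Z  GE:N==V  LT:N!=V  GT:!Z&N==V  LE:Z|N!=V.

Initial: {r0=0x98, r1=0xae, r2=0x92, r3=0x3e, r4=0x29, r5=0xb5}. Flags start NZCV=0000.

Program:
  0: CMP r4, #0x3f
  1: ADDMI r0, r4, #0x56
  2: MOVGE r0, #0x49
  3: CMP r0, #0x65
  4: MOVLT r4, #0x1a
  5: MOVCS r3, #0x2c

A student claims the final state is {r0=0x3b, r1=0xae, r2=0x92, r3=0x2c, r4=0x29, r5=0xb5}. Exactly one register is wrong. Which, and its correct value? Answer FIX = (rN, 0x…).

FIX = (r0, 0x7f)

[0] flags=1000 → (cmp)
[1] flags=1000 MI?T → r0=0x7f
[2] flags=1000 GE?F → skip
[3] flags=0010 → (cmp)
[4] flags=0010 LT?F → skip
[5] flags=0010 CS?T → r3=0x2c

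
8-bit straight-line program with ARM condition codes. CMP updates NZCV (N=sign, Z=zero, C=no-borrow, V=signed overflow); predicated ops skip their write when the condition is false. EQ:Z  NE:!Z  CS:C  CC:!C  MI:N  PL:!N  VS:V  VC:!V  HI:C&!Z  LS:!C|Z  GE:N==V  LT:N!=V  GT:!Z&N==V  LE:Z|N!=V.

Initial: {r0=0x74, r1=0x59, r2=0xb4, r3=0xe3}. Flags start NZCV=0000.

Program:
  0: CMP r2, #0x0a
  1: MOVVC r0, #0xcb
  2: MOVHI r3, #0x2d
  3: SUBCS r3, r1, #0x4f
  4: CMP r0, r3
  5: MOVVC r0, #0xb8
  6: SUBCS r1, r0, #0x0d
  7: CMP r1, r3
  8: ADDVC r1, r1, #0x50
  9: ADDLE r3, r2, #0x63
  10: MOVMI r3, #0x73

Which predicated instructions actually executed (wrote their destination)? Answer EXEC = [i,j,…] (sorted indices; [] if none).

[0] flags=1010 → (cmp)
[1] flags=1010 VC?T → r0=0xcb
[2] flags=1010 HI?T → r3=0x2d
[3] flags=1010 CS?T → r3=0x0a
[4] flags=1010 → (cmp)
[5] flags=1010 VC?T → r0=0xb8
[6] flags=1010 CS?T → r1=0xab
[7] flags=1010 → (cmp)
[8] flags=1010 VC?T → r1=0xfb
[9] flags=1010 LE?T → r3=0x17
[10] flags=1010 MI?T → r3=0x73

EXEC = [1,2,3,5,6,8,9,10]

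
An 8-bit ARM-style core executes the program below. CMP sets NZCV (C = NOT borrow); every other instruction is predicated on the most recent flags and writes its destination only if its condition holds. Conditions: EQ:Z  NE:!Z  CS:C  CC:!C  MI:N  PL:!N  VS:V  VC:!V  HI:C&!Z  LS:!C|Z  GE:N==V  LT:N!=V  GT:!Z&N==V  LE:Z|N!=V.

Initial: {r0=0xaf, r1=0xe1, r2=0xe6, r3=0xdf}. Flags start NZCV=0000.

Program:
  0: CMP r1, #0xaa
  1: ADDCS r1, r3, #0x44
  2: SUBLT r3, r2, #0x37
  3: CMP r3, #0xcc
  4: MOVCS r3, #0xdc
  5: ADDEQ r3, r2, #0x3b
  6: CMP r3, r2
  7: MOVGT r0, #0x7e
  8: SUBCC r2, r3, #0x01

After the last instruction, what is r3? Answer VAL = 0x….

0: ✓ CMP  NZCV=0010
1: ✓ ADDCS  r1←0x23
2: · SUBLT
3: ✓ CMP  NZCV=0010
4: ✓ MOVCS  r3←0xdc
5: · ADDEQ
6: ✓ CMP  NZCV=1000
7: · MOVGT
8: ✓ SUBCC  r2←0xdb

VAL = 0xdc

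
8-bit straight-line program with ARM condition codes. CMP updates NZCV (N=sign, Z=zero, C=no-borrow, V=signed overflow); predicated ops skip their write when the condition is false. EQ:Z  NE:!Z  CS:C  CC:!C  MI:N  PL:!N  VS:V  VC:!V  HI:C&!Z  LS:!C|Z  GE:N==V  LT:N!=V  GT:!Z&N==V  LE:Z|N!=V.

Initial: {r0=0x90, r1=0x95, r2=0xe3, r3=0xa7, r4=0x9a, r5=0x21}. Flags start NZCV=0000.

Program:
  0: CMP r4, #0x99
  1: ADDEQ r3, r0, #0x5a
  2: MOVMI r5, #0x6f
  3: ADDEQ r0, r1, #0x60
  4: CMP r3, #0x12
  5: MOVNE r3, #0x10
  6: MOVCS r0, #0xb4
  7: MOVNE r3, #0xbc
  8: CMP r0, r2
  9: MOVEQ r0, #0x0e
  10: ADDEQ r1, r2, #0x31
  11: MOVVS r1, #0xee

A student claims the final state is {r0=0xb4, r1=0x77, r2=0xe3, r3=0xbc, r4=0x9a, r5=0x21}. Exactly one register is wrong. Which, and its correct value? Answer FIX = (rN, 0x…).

0: ✓ CMP  NZCV=0010
1: · ADDEQ
2: · MOVMI
3: · ADDEQ
4: ✓ CMP  NZCV=1010
5: ✓ MOVNE  r3←0x10
6: ✓ MOVCS  r0←0xb4
7: ✓ MOVNE  r3←0xbc
8: ✓ CMP  NZCV=1000
9: · MOVEQ
10: · ADDEQ
11: · MOVVS

FIX = (r1, 0x95)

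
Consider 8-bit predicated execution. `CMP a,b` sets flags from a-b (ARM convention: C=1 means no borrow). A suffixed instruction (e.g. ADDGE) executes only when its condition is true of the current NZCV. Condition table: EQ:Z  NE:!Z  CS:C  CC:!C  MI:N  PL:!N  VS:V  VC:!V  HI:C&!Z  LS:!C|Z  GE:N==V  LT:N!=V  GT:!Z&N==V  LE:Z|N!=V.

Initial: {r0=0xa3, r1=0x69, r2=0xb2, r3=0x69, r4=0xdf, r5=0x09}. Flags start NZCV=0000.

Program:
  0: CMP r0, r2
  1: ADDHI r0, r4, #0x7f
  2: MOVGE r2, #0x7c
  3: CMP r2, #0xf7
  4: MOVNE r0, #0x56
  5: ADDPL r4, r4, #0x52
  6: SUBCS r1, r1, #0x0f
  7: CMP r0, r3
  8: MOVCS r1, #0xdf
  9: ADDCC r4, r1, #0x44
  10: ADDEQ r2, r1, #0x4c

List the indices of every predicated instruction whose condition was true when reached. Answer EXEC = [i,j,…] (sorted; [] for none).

[0] flags=1000 → (cmp)
[1] flags=1000 HI?F → skip
[2] flags=1000 GE?F → skip
[3] flags=1000 → (cmp)
[4] flags=1000 NE?T → r0=0x56
[5] flags=1000 PL?F → skip
[6] flags=1000 CS?F → skip
[7] flags=1000 → (cmp)
[8] flags=1000 CS?F → skip
[9] flags=1000 CC?T → r4=0xad
[10] flags=1000 EQ?F → skip

EXEC = [4,9]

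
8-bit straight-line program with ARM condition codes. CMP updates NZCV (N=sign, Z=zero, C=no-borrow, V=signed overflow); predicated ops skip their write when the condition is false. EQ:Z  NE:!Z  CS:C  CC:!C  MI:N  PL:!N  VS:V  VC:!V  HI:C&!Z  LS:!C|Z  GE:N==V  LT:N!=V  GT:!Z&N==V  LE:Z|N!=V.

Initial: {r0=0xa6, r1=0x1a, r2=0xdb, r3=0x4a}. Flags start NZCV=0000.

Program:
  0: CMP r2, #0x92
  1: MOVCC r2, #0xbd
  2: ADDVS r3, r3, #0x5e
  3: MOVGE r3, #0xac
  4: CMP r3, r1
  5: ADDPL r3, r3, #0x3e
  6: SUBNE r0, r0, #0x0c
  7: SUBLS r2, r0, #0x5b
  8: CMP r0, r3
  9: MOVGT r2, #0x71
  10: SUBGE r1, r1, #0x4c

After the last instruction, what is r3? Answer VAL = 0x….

VAL = 0xac

[0] flags=0010 → (cmp)
[1] flags=0010 CC?F → skip
[2] flags=0010 VS?F → skip
[3] flags=0010 GE?T → r3=0xac
[4] flags=1010 → (cmp)
[5] flags=1010 PL?F → skip
[6] flags=1010 NE?T → r0=0x9a
[7] flags=1010 LS?F → skip
[8] flags=1000 → (cmp)
[9] flags=1000 GT?F → skip
[10] flags=1000 GE?F → skip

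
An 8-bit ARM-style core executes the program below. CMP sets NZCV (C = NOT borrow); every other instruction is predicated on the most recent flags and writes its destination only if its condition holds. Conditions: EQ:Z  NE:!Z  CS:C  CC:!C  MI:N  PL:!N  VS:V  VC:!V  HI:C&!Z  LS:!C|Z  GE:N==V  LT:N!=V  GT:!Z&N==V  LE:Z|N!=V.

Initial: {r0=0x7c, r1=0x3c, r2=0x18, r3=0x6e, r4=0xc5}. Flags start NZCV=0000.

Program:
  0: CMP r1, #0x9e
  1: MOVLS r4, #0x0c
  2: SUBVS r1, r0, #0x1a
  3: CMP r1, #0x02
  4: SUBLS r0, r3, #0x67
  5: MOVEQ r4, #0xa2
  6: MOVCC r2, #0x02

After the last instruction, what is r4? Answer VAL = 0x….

VAL = 0x0c

[0] flags=1001 → (cmp)
[1] flags=1001 LS?T → r4=0x0c
[2] flags=1001 VS?T → r1=0x62
[3] flags=0010 → (cmp)
[4] flags=0010 LS?F → skip
[5] flags=0010 EQ?F → skip
[6] flags=0010 CC?F → skip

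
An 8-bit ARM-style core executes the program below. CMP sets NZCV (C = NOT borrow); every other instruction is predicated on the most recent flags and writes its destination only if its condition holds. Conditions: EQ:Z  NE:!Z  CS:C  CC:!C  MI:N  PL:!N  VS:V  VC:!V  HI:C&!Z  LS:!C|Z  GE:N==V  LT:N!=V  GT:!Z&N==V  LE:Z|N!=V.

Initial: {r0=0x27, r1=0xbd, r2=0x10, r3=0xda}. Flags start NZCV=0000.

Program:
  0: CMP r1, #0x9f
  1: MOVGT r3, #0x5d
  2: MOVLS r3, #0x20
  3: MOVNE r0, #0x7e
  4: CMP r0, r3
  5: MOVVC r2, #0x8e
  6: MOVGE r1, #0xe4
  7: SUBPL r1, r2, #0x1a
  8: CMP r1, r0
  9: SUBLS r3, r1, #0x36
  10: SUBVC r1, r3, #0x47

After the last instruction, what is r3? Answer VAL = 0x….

0: ✓ CMP  NZCV=0010
1: ✓ MOVGT  r3←0x5d
2: · MOVLS
3: ✓ MOVNE  r0←0x7e
4: ✓ CMP  NZCV=0010
5: ✓ MOVVC  r2←0x8e
6: ✓ MOVGE  r1←0xe4
7: ✓ SUBPL  r1←0x74
8: ✓ CMP  NZCV=1000
9: ✓ SUBLS  r3←0x3e
10: ✓ SUBVC  r1←0xf7

VAL = 0x3e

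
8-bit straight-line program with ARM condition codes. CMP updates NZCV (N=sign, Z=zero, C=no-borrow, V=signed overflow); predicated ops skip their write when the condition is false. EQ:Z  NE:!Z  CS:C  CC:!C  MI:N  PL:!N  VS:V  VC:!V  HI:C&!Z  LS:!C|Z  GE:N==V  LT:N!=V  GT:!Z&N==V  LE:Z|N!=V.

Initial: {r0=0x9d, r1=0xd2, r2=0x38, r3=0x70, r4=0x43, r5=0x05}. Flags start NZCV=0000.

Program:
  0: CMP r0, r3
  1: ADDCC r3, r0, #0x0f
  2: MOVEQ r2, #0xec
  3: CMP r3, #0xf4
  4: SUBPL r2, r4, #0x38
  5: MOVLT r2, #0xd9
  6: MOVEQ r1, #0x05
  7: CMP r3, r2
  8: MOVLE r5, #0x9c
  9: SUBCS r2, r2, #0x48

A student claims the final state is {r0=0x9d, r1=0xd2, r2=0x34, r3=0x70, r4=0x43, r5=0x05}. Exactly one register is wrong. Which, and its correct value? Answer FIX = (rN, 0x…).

FIX = (r2, 0xc3)

0: ✓ CMP  NZCV=0011
1: · ADDCC
2: · MOVEQ
3: ✓ CMP  NZCV=0000
4: ✓ SUBPL  r2←0x0b
5: · MOVLT
6: · MOVEQ
7: ✓ CMP  NZCV=0010
8: · MOVLE
9: ✓ SUBCS  r2←0xc3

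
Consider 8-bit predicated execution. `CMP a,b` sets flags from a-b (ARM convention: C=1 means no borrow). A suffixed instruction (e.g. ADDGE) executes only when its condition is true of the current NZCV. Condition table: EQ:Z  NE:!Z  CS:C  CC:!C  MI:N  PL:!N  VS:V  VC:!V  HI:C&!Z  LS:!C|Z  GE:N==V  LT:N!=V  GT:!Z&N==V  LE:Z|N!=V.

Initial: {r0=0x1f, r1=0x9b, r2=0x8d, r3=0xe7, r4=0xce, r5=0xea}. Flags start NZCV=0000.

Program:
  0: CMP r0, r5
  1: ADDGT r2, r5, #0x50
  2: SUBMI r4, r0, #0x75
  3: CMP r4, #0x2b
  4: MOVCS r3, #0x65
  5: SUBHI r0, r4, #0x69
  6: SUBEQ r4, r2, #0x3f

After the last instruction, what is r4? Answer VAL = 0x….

[0] flags=0000 → (cmp)
[1] flags=0000 GT?T → r2=0x3a
[2] flags=0000 MI?F → skip
[3] flags=1010 → (cmp)
[4] flags=1010 CS?T → r3=0x65
[5] flags=1010 HI?T → r0=0x65
[6] flags=1010 EQ?F → skip

VAL = 0xce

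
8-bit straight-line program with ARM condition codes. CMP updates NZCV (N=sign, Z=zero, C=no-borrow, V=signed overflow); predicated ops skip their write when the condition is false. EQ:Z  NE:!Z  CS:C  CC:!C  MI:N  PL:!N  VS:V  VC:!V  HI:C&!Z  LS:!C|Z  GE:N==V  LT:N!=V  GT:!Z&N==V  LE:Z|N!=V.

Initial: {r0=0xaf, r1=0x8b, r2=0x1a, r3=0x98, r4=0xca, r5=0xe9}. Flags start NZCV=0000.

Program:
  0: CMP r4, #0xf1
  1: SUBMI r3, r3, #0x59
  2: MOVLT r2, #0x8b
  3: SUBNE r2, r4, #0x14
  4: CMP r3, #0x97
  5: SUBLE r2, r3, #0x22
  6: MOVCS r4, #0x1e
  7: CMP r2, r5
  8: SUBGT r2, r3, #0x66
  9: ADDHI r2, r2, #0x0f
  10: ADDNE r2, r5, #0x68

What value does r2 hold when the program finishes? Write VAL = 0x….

VAL = 0x51

0: ✓ CMP  NZCV=1000
1: ✓ SUBMI  r3←0x3f
2: ✓ MOVLT  r2←0x8b
3: ✓ SUBNE  r2←0xb6
4: ✓ CMP  NZCV=1001
5: · SUBLE
6: · MOVCS
7: ✓ CMP  NZCV=1000
8: · SUBGT
9: · ADDHI
10: ✓ ADDNE  r2←0x51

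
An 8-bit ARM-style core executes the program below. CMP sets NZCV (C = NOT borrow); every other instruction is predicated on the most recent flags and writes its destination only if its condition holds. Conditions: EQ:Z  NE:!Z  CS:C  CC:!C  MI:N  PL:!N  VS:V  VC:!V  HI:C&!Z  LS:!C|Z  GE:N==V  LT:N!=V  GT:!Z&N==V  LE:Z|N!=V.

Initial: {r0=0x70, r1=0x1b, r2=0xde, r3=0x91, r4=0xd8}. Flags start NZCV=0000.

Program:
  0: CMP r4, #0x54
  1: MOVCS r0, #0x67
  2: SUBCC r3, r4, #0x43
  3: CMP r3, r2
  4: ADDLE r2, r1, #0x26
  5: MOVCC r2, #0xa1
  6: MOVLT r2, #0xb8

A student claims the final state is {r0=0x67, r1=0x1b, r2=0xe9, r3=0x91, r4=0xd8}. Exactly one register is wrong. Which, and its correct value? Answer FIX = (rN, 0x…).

FIX = (r2, 0xb8)

[0] flags=1010 → (cmp)
[1] flags=1010 CS?T → r0=0x67
[2] flags=1010 CC?F → skip
[3] flags=1000 → (cmp)
[4] flags=1000 LE?T → r2=0x41
[5] flags=1000 CC?T → r2=0xa1
[6] flags=1000 LT?T → r2=0xb8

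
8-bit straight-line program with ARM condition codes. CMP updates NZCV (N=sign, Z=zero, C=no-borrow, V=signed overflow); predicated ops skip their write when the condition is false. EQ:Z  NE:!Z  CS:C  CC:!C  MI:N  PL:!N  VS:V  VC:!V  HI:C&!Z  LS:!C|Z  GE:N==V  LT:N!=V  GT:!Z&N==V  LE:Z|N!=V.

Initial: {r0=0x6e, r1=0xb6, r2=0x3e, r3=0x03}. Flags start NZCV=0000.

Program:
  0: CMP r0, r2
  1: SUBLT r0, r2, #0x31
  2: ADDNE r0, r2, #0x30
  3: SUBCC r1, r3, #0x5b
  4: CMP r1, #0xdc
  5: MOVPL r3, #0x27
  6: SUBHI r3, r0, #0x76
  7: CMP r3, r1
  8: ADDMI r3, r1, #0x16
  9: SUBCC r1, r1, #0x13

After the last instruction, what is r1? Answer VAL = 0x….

0: ✓ CMP  NZCV=0010
1: · SUBLT
2: ✓ ADDNE  r0←0x6e
3: · SUBCC
4: ✓ CMP  NZCV=1000
5: · MOVPL
6: · SUBHI
7: ✓ CMP  NZCV=0000
8: · ADDMI
9: ✓ SUBCC  r1←0xa3

VAL = 0xa3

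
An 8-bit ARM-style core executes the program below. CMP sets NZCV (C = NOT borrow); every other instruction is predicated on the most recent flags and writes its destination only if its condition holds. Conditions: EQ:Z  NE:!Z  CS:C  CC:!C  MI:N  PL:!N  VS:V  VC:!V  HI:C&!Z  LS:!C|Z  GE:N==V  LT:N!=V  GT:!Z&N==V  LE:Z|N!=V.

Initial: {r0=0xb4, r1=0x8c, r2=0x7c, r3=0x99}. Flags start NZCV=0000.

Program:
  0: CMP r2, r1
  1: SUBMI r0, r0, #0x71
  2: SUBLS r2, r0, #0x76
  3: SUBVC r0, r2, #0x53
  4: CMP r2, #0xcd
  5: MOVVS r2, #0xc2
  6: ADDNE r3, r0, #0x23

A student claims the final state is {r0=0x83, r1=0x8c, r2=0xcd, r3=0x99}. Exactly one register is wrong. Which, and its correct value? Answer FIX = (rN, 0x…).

[0] flags=1001 → (cmp)
[1] flags=1001 MI?T → r0=0x43
[2] flags=1001 LS?T → r2=0xcd
[3] flags=1001 VC?F → skip
[4] flags=0110 → (cmp)
[5] flags=0110 VS?F → skip
[6] flags=0110 NE?F → skip

FIX = (r0, 0x43)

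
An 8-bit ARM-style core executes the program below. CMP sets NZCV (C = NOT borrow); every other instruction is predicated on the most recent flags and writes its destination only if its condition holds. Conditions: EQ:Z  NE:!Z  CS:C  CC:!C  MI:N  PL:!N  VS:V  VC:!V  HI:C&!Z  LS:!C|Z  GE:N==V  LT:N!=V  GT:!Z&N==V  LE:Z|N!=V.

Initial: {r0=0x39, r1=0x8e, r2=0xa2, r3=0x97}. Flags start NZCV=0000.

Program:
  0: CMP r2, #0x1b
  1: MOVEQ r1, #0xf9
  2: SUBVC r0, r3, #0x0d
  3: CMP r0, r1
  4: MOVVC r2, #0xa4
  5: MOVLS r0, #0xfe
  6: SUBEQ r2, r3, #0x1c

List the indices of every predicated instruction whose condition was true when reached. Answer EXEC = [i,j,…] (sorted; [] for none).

EXEC = [2,4,5]

[0] flags=1010 → (cmp)
[1] flags=1010 EQ?F → skip
[2] flags=1010 VC?T → r0=0x8a
[3] flags=1000 → (cmp)
[4] flags=1000 VC?T → r2=0xa4
[5] flags=1000 LS?T → r0=0xfe
[6] flags=1000 EQ?F → skip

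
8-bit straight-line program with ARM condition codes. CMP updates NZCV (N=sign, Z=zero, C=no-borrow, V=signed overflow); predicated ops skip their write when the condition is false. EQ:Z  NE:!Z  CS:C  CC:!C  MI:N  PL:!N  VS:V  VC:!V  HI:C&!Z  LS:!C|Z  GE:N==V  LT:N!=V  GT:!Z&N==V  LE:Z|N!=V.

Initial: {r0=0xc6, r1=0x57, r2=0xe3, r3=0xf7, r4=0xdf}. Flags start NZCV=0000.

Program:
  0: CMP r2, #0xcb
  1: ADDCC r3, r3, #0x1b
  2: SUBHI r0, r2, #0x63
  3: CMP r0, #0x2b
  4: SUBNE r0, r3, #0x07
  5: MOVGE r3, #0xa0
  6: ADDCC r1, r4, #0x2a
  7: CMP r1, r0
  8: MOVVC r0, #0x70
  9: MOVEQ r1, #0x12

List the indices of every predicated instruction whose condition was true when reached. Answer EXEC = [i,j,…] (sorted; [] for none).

EXEC = [2,4,8]

0: ✓ CMP  NZCV=0010
1: · ADDCC
2: ✓ SUBHI  r0←0x80
3: ✓ CMP  NZCV=0011
4: ✓ SUBNE  r0←0xf0
5: · MOVGE
6: · ADDCC
7: ✓ CMP  NZCV=0000
8: ✓ MOVVC  r0←0x70
9: · MOVEQ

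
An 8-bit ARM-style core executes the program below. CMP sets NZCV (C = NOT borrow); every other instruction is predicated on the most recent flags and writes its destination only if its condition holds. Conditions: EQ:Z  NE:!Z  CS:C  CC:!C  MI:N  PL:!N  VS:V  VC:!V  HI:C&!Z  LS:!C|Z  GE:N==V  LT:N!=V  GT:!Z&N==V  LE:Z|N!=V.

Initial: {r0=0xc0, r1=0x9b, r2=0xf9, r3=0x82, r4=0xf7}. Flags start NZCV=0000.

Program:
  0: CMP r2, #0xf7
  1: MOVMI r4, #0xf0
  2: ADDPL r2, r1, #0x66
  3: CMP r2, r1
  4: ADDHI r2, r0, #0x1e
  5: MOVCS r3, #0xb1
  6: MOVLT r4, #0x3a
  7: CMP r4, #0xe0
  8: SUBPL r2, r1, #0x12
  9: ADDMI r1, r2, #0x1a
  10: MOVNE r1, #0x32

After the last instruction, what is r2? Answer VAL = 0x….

VAL = 0x89

[0] flags=0010 → (cmp)
[1] flags=0010 MI?F → skip
[2] flags=0010 PL?T → r2=0x01
[3] flags=0000 → (cmp)
[4] flags=0000 HI?F → skip
[5] flags=0000 CS?F → skip
[6] flags=0000 LT?F → skip
[7] flags=0010 → (cmp)
[8] flags=0010 PL?T → r2=0x89
[9] flags=0010 MI?F → skip
[10] flags=0010 NE?T → r1=0x32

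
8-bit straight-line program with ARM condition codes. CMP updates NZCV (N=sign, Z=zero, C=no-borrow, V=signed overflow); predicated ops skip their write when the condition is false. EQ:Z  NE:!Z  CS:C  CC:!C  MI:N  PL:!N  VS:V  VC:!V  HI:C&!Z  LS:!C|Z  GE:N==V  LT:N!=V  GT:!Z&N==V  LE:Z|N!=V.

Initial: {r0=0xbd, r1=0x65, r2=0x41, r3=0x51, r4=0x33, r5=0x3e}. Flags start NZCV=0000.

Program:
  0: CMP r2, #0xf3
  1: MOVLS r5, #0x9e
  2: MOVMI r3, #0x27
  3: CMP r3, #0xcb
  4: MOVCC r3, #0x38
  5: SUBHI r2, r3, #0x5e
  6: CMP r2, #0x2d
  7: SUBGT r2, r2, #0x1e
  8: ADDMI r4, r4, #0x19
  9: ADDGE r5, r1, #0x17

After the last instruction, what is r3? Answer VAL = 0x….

0: ✓ CMP  NZCV=0000
1: ✓ MOVLS  r5←0x9e
2: · MOVMI
3: ✓ CMP  NZCV=1001
4: ✓ MOVCC  r3←0x38
5: · SUBHI
6: ✓ CMP  NZCV=0010
7: ✓ SUBGT  r2←0x23
8: · ADDMI
9: ✓ ADDGE  r5←0x7c

VAL = 0x38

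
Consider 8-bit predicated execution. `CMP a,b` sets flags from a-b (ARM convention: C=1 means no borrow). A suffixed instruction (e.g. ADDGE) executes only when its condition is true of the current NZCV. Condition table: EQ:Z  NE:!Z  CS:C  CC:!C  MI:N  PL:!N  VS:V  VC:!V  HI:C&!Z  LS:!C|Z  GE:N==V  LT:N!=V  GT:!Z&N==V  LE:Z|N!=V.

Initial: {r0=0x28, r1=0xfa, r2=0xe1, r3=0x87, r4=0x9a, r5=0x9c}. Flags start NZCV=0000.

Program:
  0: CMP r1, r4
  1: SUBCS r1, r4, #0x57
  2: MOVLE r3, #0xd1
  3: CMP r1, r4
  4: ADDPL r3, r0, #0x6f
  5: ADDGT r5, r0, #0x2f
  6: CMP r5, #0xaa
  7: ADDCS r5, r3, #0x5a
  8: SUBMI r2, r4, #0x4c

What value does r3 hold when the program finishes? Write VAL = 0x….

VAL = 0x87

0: ✓ CMP  NZCV=0010
1: ✓ SUBCS  r1←0x43
2: · MOVLE
3: ✓ CMP  NZCV=1001
4: · ADDPL
5: ✓ ADDGT  r5←0x57
6: ✓ CMP  NZCV=1001
7: · ADDCS
8: ✓ SUBMI  r2←0x4e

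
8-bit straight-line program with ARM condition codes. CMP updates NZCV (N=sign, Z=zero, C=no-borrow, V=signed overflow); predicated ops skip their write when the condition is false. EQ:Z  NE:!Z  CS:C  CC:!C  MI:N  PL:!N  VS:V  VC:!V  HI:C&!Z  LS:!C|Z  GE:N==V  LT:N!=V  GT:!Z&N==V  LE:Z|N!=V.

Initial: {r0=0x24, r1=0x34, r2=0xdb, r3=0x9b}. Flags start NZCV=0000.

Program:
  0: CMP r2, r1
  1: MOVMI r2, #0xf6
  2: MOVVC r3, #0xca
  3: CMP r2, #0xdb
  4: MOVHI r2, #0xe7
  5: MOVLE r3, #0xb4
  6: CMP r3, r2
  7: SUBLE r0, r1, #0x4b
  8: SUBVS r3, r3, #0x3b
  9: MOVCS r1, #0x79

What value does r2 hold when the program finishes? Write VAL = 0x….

VAL = 0xe7

[0] flags=1010 → (cmp)
[1] flags=1010 MI?T → r2=0xf6
[2] flags=1010 VC?T → r3=0xca
[3] flags=0010 → (cmp)
[4] flags=0010 HI?T → r2=0xe7
[5] flags=0010 LE?F → skip
[6] flags=1000 → (cmp)
[7] flags=1000 LE?T → r0=0xe9
[8] flags=1000 VS?F → skip
[9] flags=1000 CS?F → skip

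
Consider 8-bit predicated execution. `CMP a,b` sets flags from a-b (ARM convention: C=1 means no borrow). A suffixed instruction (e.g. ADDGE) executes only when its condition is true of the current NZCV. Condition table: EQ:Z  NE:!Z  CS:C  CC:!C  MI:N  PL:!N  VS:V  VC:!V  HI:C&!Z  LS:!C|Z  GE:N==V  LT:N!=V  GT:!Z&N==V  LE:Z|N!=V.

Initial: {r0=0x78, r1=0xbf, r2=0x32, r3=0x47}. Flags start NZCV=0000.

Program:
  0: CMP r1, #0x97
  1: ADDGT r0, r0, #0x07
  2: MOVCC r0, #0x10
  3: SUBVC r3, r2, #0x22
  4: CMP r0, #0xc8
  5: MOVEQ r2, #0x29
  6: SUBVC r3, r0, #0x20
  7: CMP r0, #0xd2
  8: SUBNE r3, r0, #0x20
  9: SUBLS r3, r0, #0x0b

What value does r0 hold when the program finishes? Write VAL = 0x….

0: ✓ CMP  NZCV=0010
1: ✓ ADDGT  r0←0x7f
2: · MOVCC
3: ✓ SUBVC  r3←0x10
4: ✓ CMP  NZCV=1001
5: · MOVEQ
6: · SUBVC
7: ✓ CMP  NZCV=1001
8: ✓ SUBNE  r3←0x5f
9: ✓ SUBLS  r3←0x74

VAL = 0x7f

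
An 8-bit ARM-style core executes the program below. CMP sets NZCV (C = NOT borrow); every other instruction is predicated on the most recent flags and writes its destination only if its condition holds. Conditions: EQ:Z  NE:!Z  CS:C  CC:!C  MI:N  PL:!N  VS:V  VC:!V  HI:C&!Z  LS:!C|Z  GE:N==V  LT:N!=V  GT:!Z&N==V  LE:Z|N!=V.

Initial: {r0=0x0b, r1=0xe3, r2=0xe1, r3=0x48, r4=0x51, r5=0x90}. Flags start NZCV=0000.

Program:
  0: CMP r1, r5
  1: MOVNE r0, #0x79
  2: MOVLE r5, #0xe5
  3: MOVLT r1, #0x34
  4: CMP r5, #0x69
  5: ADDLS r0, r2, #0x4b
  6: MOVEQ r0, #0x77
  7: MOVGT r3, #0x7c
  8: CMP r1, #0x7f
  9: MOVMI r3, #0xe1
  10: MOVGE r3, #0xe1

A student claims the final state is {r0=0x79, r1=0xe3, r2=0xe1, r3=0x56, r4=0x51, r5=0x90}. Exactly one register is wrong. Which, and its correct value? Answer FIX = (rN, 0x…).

FIX = (r3, 0x48)

[0] flags=0010 → (cmp)
[1] flags=0010 NE?T → r0=0x79
[2] flags=0010 LE?F → skip
[3] flags=0010 LT?F → skip
[4] flags=0011 → (cmp)
[5] flags=0011 LS?F → skip
[6] flags=0011 EQ?F → skip
[7] flags=0011 GT?F → skip
[8] flags=0011 → (cmp)
[9] flags=0011 MI?F → skip
[10] flags=0011 GE?F → skip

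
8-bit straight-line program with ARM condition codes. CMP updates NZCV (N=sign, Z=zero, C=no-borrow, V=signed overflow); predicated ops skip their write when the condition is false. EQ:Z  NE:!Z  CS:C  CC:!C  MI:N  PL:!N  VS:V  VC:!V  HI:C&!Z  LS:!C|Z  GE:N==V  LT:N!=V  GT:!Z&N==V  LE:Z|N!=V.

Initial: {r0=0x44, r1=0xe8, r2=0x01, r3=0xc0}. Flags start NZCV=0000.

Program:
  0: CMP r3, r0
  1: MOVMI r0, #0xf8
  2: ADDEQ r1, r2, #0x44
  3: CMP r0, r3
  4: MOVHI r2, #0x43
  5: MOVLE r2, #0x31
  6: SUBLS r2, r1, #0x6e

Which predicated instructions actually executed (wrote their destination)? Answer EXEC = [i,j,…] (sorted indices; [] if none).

[0] flags=0011 → (cmp)
[1] flags=0011 MI?F → skip
[2] flags=0011 EQ?F → skip
[3] flags=1001 → (cmp)
[4] flags=1001 HI?F → skip
[5] flags=1001 LE?F → skip
[6] flags=1001 LS?T → r2=0x7a

EXEC = [6]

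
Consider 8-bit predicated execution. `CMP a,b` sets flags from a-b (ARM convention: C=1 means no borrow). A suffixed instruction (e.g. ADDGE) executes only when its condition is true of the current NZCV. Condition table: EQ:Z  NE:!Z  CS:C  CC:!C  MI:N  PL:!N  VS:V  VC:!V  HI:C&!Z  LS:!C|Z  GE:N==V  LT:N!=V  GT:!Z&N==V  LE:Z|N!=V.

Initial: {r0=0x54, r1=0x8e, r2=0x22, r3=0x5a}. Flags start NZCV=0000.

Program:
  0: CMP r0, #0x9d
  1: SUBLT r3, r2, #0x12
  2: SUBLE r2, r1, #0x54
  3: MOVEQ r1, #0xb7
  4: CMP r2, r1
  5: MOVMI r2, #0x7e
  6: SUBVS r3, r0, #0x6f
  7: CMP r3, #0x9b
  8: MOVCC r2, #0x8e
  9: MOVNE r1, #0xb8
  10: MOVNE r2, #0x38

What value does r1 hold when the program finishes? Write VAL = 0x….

0: ✓ CMP  NZCV=1001
1: · SUBLT
2: · SUBLE
3: · MOVEQ
4: ✓ CMP  NZCV=1001
5: ✓ MOVMI  r2←0x7e
6: ✓ SUBVS  r3←0xe5
7: ✓ CMP  NZCV=0010
8: · MOVCC
9: ✓ MOVNE  r1←0xb8
10: ✓ MOVNE  r2←0x38

VAL = 0xb8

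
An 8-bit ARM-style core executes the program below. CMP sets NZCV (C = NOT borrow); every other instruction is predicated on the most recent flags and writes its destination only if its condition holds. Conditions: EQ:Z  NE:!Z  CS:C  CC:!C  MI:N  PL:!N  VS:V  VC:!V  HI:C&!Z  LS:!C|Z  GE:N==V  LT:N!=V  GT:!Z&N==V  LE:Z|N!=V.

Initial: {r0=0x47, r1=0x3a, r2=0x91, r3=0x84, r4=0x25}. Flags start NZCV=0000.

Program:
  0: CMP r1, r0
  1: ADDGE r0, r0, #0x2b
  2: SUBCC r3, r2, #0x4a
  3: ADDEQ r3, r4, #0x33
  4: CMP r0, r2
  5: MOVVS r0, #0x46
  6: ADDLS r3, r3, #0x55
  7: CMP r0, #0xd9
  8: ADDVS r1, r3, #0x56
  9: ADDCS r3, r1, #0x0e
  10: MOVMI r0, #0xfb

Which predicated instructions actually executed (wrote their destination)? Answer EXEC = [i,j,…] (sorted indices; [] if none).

EXEC = [2,5,6]

[0] flags=1000 → (cmp)
[1] flags=1000 GE?F → skip
[2] flags=1000 CC?T → r3=0x47
[3] flags=1000 EQ?F → skip
[4] flags=1001 → (cmp)
[5] flags=1001 VS?T → r0=0x46
[6] flags=1001 LS?T → r3=0x9c
[7] flags=0000 → (cmp)
[8] flags=0000 VS?F → skip
[9] flags=0000 CS?F → skip
[10] flags=0000 MI?F → skip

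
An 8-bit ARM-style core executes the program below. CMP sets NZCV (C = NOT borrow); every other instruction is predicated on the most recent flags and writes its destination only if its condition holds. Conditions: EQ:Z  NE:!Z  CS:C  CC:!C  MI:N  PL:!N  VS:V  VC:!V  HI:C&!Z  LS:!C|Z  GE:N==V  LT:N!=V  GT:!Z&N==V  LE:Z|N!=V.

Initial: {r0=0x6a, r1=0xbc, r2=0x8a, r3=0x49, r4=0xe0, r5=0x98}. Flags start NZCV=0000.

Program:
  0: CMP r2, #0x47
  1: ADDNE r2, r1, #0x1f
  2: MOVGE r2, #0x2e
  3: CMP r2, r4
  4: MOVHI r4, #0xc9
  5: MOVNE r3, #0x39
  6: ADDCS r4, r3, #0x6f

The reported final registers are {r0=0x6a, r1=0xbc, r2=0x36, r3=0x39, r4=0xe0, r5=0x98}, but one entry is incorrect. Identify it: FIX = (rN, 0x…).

[0] flags=0011 → (cmp)
[1] flags=0011 NE?T → r2=0xdb
[2] flags=0011 GE?F → skip
[3] flags=1000 → (cmp)
[4] flags=1000 HI?F → skip
[5] flags=1000 NE?T → r3=0x39
[6] flags=1000 CS?F → skip

FIX = (r2, 0xdb)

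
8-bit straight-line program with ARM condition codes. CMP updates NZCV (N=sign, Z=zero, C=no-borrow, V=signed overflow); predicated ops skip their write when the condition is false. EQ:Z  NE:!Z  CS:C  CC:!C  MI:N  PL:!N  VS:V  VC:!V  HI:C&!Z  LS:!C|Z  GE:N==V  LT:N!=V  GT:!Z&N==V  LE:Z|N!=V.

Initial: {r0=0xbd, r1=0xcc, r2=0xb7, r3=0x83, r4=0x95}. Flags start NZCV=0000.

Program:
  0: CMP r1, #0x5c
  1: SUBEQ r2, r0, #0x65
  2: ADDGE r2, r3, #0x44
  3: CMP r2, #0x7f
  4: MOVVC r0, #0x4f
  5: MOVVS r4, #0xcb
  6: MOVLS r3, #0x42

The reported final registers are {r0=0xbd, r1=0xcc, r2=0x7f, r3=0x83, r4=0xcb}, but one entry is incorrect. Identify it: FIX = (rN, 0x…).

FIX = (r2, 0xb7)

[0] flags=0011 → (cmp)
[1] flags=0011 EQ?F → skip
[2] flags=0011 GE?F → skip
[3] flags=0011 → (cmp)
[4] flags=0011 VC?F → skip
[5] flags=0011 VS?T → r4=0xcb
[6] flags=0011 LS?F → skip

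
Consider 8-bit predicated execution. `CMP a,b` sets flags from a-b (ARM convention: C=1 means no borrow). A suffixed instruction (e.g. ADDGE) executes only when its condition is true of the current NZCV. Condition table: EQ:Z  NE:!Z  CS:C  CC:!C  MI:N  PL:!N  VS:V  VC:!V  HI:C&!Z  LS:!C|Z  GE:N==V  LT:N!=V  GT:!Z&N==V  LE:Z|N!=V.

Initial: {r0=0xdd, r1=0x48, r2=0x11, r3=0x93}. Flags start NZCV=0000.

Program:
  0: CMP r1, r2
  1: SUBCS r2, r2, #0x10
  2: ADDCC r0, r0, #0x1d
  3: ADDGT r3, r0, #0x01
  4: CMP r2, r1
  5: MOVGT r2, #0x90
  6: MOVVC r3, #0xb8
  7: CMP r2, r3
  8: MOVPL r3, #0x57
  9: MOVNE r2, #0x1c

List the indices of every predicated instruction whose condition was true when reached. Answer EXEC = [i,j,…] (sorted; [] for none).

[0] flags=0010 → (cmp)
[1] flags=0010 CS?T → r2=0x01
[2] flags=0010 CC?F → skip
[3] flags=0010 GT?T → r3=0xde
[4] flags=1000 → (cmp)
[5] flags=1000 GT?F → skip
[6] flags=1000 VC?T → r3=0xb8
[7] flags=0000 → (cmp)
[8] flags=0000 PL?T → r3=0x57
[9] flags=0000 NE?T → r2=0x1c

EXEC = [1,3,6,8,9]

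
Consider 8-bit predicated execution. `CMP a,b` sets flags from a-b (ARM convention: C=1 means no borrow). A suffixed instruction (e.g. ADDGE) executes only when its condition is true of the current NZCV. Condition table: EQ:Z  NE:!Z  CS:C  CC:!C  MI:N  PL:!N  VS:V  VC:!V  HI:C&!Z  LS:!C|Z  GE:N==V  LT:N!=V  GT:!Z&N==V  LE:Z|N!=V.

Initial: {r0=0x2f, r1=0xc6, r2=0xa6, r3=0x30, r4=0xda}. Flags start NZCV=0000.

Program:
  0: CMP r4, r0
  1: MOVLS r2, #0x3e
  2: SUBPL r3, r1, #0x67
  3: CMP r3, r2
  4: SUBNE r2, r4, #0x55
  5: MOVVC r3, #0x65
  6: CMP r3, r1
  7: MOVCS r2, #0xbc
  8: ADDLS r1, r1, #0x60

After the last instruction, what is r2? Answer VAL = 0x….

VAL = 0x85

[0] flags=1010 → (cmp)
[1] flags=1010 LS?F → skip
[2] flags=1010 PL?F → skip
[3] flags=1001 → (cmp)
[4] flags=1001 NE?T → r2=0x85
[5] flags=1001 VC?F → skip
[6] flags=0000 → (cmp)
[7] flags=0000 CS?F → skip
[8] flags=0000 LS?T → r1=0x26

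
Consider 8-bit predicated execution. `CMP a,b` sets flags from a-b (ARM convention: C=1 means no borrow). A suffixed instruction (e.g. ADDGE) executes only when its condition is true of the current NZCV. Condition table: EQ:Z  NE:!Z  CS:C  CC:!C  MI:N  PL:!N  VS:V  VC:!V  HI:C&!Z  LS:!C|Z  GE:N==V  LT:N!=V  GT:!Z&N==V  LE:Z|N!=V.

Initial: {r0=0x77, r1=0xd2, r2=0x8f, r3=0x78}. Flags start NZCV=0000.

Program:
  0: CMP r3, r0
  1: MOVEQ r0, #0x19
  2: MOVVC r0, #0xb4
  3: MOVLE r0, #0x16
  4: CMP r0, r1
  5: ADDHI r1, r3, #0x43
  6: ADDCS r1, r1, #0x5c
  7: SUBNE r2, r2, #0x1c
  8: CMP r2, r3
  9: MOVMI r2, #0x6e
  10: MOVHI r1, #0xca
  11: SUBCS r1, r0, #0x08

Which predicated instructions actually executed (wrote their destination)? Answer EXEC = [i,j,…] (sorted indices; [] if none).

0: ✓ CMP  NZCV=0010
1: · MOVEQ
2: ✓ MOVVC  r0←0xb4
3: · MOVLE
4: ✓ CMP  NZCV=1000
5: · ADDHI
6: · ADDCS
7: ✓ SUBNE  r2←0x73
8: ✓ CMP  NZCV=1000
9: ✓ MOVMI  r2←0x6e
10: · MOVHI
11: · SUBCS

EXEC = [2,7,9]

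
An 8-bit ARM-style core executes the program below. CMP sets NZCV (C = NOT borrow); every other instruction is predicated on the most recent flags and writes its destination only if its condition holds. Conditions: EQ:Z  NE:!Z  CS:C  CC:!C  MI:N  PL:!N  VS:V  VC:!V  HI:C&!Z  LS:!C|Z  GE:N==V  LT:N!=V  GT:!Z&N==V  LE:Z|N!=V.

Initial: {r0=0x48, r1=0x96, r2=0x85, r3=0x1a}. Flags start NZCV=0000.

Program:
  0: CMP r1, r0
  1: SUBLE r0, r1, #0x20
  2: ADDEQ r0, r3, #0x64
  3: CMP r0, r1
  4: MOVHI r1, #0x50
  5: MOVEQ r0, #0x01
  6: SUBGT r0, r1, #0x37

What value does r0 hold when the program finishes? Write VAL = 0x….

0: ✓ CMP  NZCV=0011
1: ✓ SUBLE  r0←0x76
2: · ADDEQ
3: ✓ CMP  NZCV=1001
4: · MOVHI
5: · MOVEQ
6: ✓ SUBGT  r0←0x5f

VAL = 0x5f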